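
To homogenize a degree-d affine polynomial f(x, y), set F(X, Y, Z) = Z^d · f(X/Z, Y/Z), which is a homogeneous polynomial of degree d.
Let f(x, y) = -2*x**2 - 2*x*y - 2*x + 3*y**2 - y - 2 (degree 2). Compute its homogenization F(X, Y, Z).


F(X, Y, Z) = -2*X**2 - 2*X*Y - 2*X*Z + 3*Y**2 - Y*Z - 2*Z**2

deg(f) = 2.
Substitute x = X/Z, y = Y/Z into f, then multiply by Z^2.
  monomial -2·x^2·y^0 ↦ -2·X^2·Y^0·Z^0.
  monomial -2·x^1·y^1 ↦ -2·X^1·Y^1·Z^0.
  monomial -2·x^1·y^0 ↦ -2·X^1·Y^0·Z^1.
  monomial 3·x^0·y^2 ↦ 3·X^0·Y^2·Z^0.
  monomial -1·x^0·y^1 ↦ -1·X^0·Y^1·Z^1.
  monomial -2·x^0·y^0 ↦ -2·X^0·Y^0·Z^2.
Collecting: F(X, Y, Z) = -2*X**2 - 2*X*Y - 2*X*Z + 3*Y**2 - Y*Z - 2*Z**2.


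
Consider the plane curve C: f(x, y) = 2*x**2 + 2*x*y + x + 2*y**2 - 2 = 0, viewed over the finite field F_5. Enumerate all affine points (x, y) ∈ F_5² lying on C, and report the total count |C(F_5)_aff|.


Affine F_5-points: {(0, 1), (0, 4), (1, 1), (1, 3), (3, 3), (3, 4)}; count = 6.

For each of the 25 pairs (x, y) ∈ F_5², evaluate f(x, y) mod 5. Record the zeros.
  x = 0: [0↦3, 1↦0, 2↦1, 3↦1, 4↦0]  zeros at y ∈ {1, 4}
  x = 1: [0↦1, 1↦0, 2↦3, 3↦0, 4↦1]  zeros at y ∈ {1, 3}
  x = 2: [0↦3, 1↦4, 2↦4, 3↦3, 4↦1]  zeros at y ∈ ∅
  x = 3: [0↦4, 1↦2, 2↦4, 3↦0, 4↦0]  zeros at y ∈ {3, 4}
  x = 4: [0↦4, 1↦4, 2↦3, 3↦1, 4↦3]  zeros at y ∈ ∅
Collecting zeros: affine points = {(0, 1), (0, 4), (1, 1), (1, 3), (3, 3), (3, 4)}.
Total count |C(F_5)_aff| = 6.


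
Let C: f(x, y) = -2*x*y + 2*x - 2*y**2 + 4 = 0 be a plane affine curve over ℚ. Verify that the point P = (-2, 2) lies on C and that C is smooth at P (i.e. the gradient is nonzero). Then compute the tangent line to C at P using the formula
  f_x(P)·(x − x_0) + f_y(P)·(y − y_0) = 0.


Tangent line at P: -2*x - 4*y + 4 = 0.

Step 1: f(-2, 2) = 0, so P lies on C.
Step 2: partial derivatives
  f_x(x, y) = 2 - 2*y, f_y(x, y) = -2*x - 4*y.
  f_x(P) = -2, f_y(P) = -4 (gradient nonzero, so P is smooth).
Step 3: tangent line at P: -2·(x − -2) + -4·(y − 2) = 0.
Expanding: -2*x - 4*y + 4 = 0.


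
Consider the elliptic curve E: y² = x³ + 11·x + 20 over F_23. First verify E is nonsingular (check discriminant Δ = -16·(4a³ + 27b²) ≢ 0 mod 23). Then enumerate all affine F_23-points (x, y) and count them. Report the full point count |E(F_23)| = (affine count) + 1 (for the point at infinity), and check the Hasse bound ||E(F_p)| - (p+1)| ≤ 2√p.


Affine points = {(1, 3), (1, 20), (2, 2), (2, 21), (4, 6), (4, 17), (5, 4), (5, 19), (6, 7), (6, 16), (7, 7), (7, 16), (10, 7), (10, 16), (11, 0), (15, 8), (15, 15), (18, 1), (18, 22), (19, 2), (19, 21), (20, 11), (20, 12), (21, 6), (21, 17), (22, 10), (22, 13)}; affine count = 27; |E(F_23)| = 28.

Discriminant check: Δ ∝ 4a³ + 27b² = 4·11³ + 27·20² = 4·1331 + 27·400 ≡ 1 (mod 23). Nonzero ⇒ E is nonsingular.
For each x ∈ F_23, compute rhs = x³ + 11·x + 20 mod 23, then count y ∈ F_23 with y² ≡ rhs.
  x = 0: rhs = 20, matching y values: none (0 points).
  x = 1: rhs = 9, matching y values: 3, 20 (2 points).
  x = 2: rhs = 4, matching y values: 2, 21 (2 points).
  x = 3: rhs = 11, matching y values: none (0 points).
  x = 4: rhs = 13, matching y values: 6, 17 (2 points).
  x = 5: rhs = 16, matching y values: 4, 19 (2 points).
  x = 6: rhs = 3, matching y values: 7, 16 (2 points).
  x = 7: rhs = 3, matching y values: 7, 16 (2 points).
  x = 8: rhs = 22, matching y values: none (0 points).
  x = 9: rhs = 20, matching y values: none (0 points).
  x = 10: rhs = 3, matching y values: 7, 16 (2 points).
  x = 11: rhs = 0, matching y values: 0 (1 points).
  x = 12: rhs = 17, matching y values: none (0 points).
  x = 13: rhs = 14, matching y values: none (0 points).
  x = 14: rhs = 20, matching y values: none (0 points).
  x = 15: rhs = 18, matching y values: 8, 15 (2 points).
  x = 16: rhs = 14, matching y values: none (0 points).
  x = 17: rhs = 14, matching y values: none (0 points).
  x = 18: rhs = 1, matching y values: 1, 22 (2 points).
  x = 19: rhs = 4, matching y values: 2, 21 (2 points).
  x = 20: rhs = 6, matching y values: 11, 12 (2 points).
  x = 21: rhs = 13, matching y values: 6, 17 (2 points).
  x = 22: rhs = 8, matching y values: 10, 13 (2 points).
Total affine count: 27.
Full point count |E(F_23)| = 27 + 1 = 28.
Hasse bound: |28 − (23+1)| = |4| = 4 ≤ 2√23 ≈ 9.5917 ✓.


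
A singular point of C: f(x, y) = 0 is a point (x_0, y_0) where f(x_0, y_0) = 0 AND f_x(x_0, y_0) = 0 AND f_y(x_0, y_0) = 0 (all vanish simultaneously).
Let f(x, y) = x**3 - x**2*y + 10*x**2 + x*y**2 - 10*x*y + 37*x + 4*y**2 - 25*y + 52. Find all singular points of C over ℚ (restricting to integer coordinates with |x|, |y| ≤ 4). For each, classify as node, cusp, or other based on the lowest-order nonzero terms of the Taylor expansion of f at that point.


Singular points: {(-3, 2)}; classification: node.

Compute partial derivatives:
  f_x = 3*x**2 - 2*x*y + 20*x + y**2 - 10*y + 37.
  f_y = -x**2 + 2*x*y - 10*x + 8*y - 25.
Scan x_0 ∈ {−4, ..., 4}. For each x_0, f_y(x_0, y) is a polynomial in y; find its integer roots y ∈ {−4, ..., 4}, then test f_x and f at those candidates.
  x = -4: f_y(-4, y) = -1; no integer root y with |y| ≤ 4.
  x = -3: f_y(-3, y) = 2*y - 4; vanishes at y ∈ {2}. (-3, 2): f_x = 0, f = 0 — SINGULAR.
  x = -2: f_y(-2, y) = 4*y - 9; no integer root y with |y| ≤ 4.
  x = -1: f_y(-1, y) = 6*y - 16; no integer root y with |y| ≤ 4.
  x = 0: f_y(0, y) = 8*y - 25; no integer root y with |y| ≤ 4.
  x = 1: f_y(1, y) = 10*y - 36; no integer root y with |y| ≤ 4.
  x = 2: f_y(2, y) = 12*y - 49; no integer root y with |y| ≤ 4.
  x = 3: f_y(3, y) = 14*y - 64; no integer root y with |y| ≤ 4.
  x = 4: f_y(4, y) = 16*y - 81; no integer root y with |y| ≤ 4.
Only singular point on the grid: (-3, 2).
Classify: substitute x = -3 + u, y = 2 + v and expand: f = u**3 - u**2*v - u**2 + u*v**2 + v**2.
No constant or linear terms (consistent with a singular point). Quadratic part: -u**2 + v**2. Cubic part: u**3 - u**2*v + u*v**2.
The quadratic part v**2 - u**2 = (v − u)(v + u) splits into two distinct linear factors, so there are two distinct tangent lines y − 2 = ±(x − -3) — this is a node (ordinary double point).
Classification: node.


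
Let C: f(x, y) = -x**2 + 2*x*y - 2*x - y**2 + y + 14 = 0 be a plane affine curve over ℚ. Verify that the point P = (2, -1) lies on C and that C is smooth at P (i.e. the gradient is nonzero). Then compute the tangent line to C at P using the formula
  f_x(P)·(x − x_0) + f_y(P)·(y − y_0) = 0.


Tangent line at P: -8*x + 7*y + 23 = 0.

Step 1: f(2, -1) = 0, so P lies on C.
Step 2: partial derivatives
  f_x(x, y) = -2*x + 2*y - 2, f_y(x, y) = 2*x - 2*y + 1.
  f_x(P) = -8, f_y(P) = 7 (gradient nonzero, so P is smooth).
Step 3: tangent line at P: -8·(x − 2) + 7·(y − -1) = 0.
Expanding: -8*x + 7*y + 23 = 0.


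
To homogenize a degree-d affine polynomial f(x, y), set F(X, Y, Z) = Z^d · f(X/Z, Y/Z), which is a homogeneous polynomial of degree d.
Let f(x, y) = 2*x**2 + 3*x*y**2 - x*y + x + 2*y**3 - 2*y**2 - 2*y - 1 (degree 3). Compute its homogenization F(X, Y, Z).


F(X, Y, Z) = 2*X**2*Z + 3*X*Y**2 - X*Y*Z + X*Z**2 + 2*Y**3 - 2*Y**2*Z - 2*Y*Z**2 - Z**3

deg(f) = 3.
Substitute x = X/Z, y = Y/Z into f, then multiply by Z^3.
  monomial 2·x^2·y^0 ↦ 2·X^2·Y^0·Z^1.
  monomial 3·x^1·y^2 ↦ 3·X^1·Y^2·Z^0.
  monomial -1·x^1·y^1 ↦ -1·X^1·Y^1·Z^1.
  monomial 1·x^1·y^0 ↦ 1·X^1·Y^0·Z^2.
  monomial 2·x^0·y^3 ↦ 2·X^0·Y^3·Z^0.
  monomial -2·x^0·y^2 ↦ -2·X^0·Y^2·Z^1.
  monomial -2·x^0·y^1 ↦ -2·X^0·Y^1·Z^2.
  monomial -1·x^0·y^0 ↦ -1·X^0·Y^0·Z^3.
Collecting: F(X, Y, Z) = 2*X**2*Z + 3*X*Y**2 - X*Y*Z + X*Z**2 + 2*Y**3 - 2*Y**2*Z - 2*Y*Z**2 - Z**3.


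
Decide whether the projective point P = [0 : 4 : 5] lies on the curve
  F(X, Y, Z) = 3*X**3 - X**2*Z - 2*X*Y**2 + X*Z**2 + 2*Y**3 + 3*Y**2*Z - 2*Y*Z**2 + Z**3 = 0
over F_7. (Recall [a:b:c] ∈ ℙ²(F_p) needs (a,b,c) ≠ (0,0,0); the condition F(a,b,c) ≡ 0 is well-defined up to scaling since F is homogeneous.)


F(0,4,5) ≡ 6 (mod 7); P is NOT on the curve.

Evaluate F(0, 4, 5) term-by-term (mod 7).
  3*X**3 ↦ 3·0·1·1 = 0
  -X**2*Z ↦ -1·0·1·5 = 0
  -2*X*Y**2 ↦ -2·0·16·1 = 0
  X*Z**2 ↦ 1·0·1·25 = 0
  2*Y**3 ↦ 2·1·64·1 = 128
  3*Y**2*Z ↦ 3·1·16·5 = 240
  -2*Y*Z**2 ↦ -2·1·4·25 = -200
  Z**3 ↦ 1·1·1·125 = 125
Sum: F(0, 4, 5) = (0) + (0) + (0) + (0) + (128) + (240) + (-200) + (125) = 293.
Reducing mod 7: 293 ≡ 6 (mod 7).
Since F(a, b, c) ≡ 6 ≠ 0 (mod 7), P does NOT lie on the curve.


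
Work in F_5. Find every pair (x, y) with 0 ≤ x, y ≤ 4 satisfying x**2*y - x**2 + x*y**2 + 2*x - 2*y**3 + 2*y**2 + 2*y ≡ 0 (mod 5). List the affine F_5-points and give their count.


Affine F_5-points: {(0, 0), (0, 3), (1, 1), (2, 0), (2, 3), (2, 4)}; count = 6.

For each of the 25 pairs (x, y) ∈ F_5², evaluate f(x, y) mod 5. Record the zeros.
  x = 0: [0↦0, 1↦2, 2↦1, 3↦0, 4↦2]  zeros at y ∈ {0, 3}
  x = 1: [0↦1, 1↦0, 2↦3, 3↦3, 4↦3]  zeros at y ∈ {1}
  x = 2: [0↦0, 1↦3, 2↦2, 3↦0, 4↦0]  zeros at y ∈ {0, 3, 4}
  x = 3: [0↦2, 1↦1, 2↦3, 3↦1, 4↦3]  zeros at y ∈ ∅
  x = 4: [0↦2, 1↦4, 2↦1, 3↦1, 4↦2]  zeros at y ∈ ∅
Collecting zeros: affine points = {(0, 0), (0, 3), (1, 1), (2, 0), (2, 3), (2, 4)}.
Total count |C(F_5)_aff| = 6.


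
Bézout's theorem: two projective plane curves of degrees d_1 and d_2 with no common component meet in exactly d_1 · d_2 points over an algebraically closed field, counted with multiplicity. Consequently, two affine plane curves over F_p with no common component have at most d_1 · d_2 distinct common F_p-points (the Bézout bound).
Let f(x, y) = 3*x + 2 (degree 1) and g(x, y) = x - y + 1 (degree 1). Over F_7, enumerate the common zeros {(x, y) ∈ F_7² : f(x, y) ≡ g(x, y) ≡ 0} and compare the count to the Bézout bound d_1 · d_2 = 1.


Common zeros: {(4, 5)}; count = 1; Bézout bound = 1.

deg(f) = 1, deg(g) = 1, so Bézout bound = 1.
Scan x ∈ F_7. For each x, list the y ∈ F_7 with f(x, y) ≡ 0 and those with g(x, y) ≡ 0 (mod 7); the common zeros in that column are the intersection.
  x = 0: f ≡ 0 at y ∈ ∅; g ≡ 0 at y ∈ {1}; common: ∅.
  x = 1: f ≡ 0 at y ∈ ∅; g ≡ 0 at y ∈ {2}; common: ∅.
  x = 2: f ≡ 0 at y ∈ ∅; g ≡ 0 at y ∈ {3}; common: ∅.
  x = 3: f ≡ 0 at y ∈ ∅; g ≡ 0 at y ∈ {4}; common: ∅.
  x = 4: f ≡ 0 at y ∈ {0, 1, 2, 3, 4, 5, 6}; g ≡ 0 at y ∈ {5}; common: {5}.
  x = 5: f ≡ 0 at y ∈ ∅; g ≡ 0 at y ∈ {6}; common: ∅.
  x = 6: f ≡ 0 at y ∈ ∅; g ≡ 0 at y ∈ {0}; common: ∅.
Collecting: common zeros = {(4, 5)}, so the count is 1.
Comparison with the Bézout bound: 1 ≤ 1 = deg(f)·deg(g), as expected for curves with no common component (the bound is attained).


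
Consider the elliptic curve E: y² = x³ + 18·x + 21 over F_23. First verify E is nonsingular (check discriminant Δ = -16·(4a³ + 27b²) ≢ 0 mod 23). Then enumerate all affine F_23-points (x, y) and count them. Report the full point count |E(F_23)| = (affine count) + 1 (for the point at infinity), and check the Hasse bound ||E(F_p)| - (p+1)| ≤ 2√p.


Affine points = {(5, 11), (5, 12), (6, 0), (11, 3), (11, 20), (14, 2), (14, 21), (15, 3), (15, 20), (16, 9), (16, 14), (18, 6), (18, 17), (19, 0), (20, 3), (20, 20), (21, 0), (22, 5), (22, 18)}; affine count = 19; |E(F_23)| = 20.

Discriminant check: Δ ∝ 4a³ + 27b² = 4·18³ + 27·21² = 4·5832 + 27·441 ≡ 22 (mod 23). Nonzero ⇒ E is nonsingular.
For each x ∈ F_23, compute rhs = x³ + 18·x + 21 mod 23, then count y ∈ F_23 with y² ≡ rhs.
  x = 0: rhs = 21, matching y values: none (0 points).
  x = 1: rhs = 17, matching y values: none (0 points).
  x = 2: rhs = 19, matching y values: none (0 points).
  x = 3: rhs = 10, matching y values: none (0 points).
  x = 4: rhs = 19, matching y values: none (0 points).
  x = 5: rhs = 6, matching y values: 11, 12 (2 points).
  x = 6: rhs = 0, matching y values: 0 (1 points).
  x = 7: rhs = 7, matching y values: none (0 points).
  x = 8: rhs = 10, matching y values: none (0 points).
  x = 9: rhs = 15, matching y values: none (0 points).
  x = 10: rhs = 5, matching y values: none (0 points).
  x = 11: rhs = 9, matching y values: 3, 20 (2 points).
  x = 12: rhs = 10, matching y values: none (0 points).
  x = 13: rhs = 14, matching y values: none (0 points).
  x = 14: rhs = 4, matching y values: 2, 21 (2 points).
  x = 15: rhs = 9, matching y values: 3, 20 (2 points).
  x = 16: rhs = 12, matching y values: 9, 14 (2 points).
  x = 17: rhs = 19, matching y values: none (0 points).
  x = 18: rhs = 13, matching y values: 6, 17 (2 points).
  x = 19: rhs = 0, matching y values: 0 (1 points).
  x = 20: rhs = 9, matching y values: 3, 20 (2 points).
  x = 21: rhs = 0, matching y values: 0 (1 points).
  x = 22: rhs = 2, matching y values: 5, 18 (2 points).
Total affine count: 19.
Full point count |E(F_23)| = 19 + 1 = 20.
Hasse bound: |20 − (23+1)| = |-4| = 4 ≤ 2√23 ≈ 9.5917 ✓.


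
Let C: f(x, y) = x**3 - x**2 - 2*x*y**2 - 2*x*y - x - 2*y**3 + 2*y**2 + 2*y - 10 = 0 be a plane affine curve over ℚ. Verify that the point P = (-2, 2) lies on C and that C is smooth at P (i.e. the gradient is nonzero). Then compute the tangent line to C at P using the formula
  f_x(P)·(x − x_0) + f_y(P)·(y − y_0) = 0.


Tangent line at P: 3*x + 6*y - 6 = 0.

Step 1: f(-2, 2) = 0, so P lies on C.
Step 2: partial derivatives
  f_x(x, y) = 3*x**2 - 2*x - 2*y**2 - 2*y - 1, f_y(x, y) = -4*x*y - 2*x - 6*y**2 + 4*y + 2.
  f_x(P) = 3, f_y(P) = 6 (gradient nonzero, so P is smooth).
Step 3: tangent line at P: 3·(x − -2) + 6·(y − 2) = 0.
Expanding: 3*x + 6*y - 6 = 0.


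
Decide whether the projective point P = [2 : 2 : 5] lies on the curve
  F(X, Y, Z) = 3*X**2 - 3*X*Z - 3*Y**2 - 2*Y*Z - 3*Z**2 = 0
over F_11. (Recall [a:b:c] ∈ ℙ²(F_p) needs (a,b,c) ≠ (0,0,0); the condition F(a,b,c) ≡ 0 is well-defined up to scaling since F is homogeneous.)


F(2,2,5) ≡ 7 (mod 11); P is NOT on the curve.

Evaluate F(2, 2, 5) term-by-term (mod 11).
  3*X**2 ↦ 3·4·1·1 = 12
  -3*X*Z ↦ -3·2·1·5 = -30
  -3*Y**2 ↦ -3·1·4·1 = -12
  -2*Y*Z ↦ -2·1·2·5 = -20
  -3*Z**2 ↦ -3·1·1·25 = -75
Sum: F(2, 2, 5) = (12) + (-30) + (-12) + (-20) + (-75) = -125.
Reducing mod 11: -125 ≡ 7 (mod 11).
Since F(a, b, c) ≡ 7 ≠ 0 (mod 11), P does NOT lie on the curve.


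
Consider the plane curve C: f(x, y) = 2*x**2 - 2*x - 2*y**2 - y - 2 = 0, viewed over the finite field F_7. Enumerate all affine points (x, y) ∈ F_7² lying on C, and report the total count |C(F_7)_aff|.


Affine F_7-points: {(3, 1), (3, 2), (4, 4), (4, 6), (5, 1), (5, 2)}; count = 6.

For each of the 49 pairs (x, y) ∈ F_7², evaluate f(x, y) mod 7. Record the zeros.
  x = 0: [0↦5, 1↦2, 2↦2, 3↦5, 4↦4, 5↦6, 6↦4]  zeros at y ∈ ∅
  x = 1: [0↦5, 1↦2, 2↦2, 3↦5, 4↦4, 5↦6, 6↦4]  zeros at y ∈ ∅
  x = 2: [0↦2, 1↦6, 2↦6, 3↦2, 4↦1, 5↦3, 6↦1]  zeros at y ∈ ∅
  x = 3: [0↦3, 1↦0, 2↦0, 3↦3, 4↦2, 5↦4, 6↦2]  zeros at y ∈ {1, 2}
  x = 4: [0↦1, 1↦5, 2↦5, 3↦1, 4↦0, 5↦2, 6↦0]  zeros at y ∈ {4, 6}
  x = 5: [0↦3, 1↦0, 2↦0, 3↦3, 4↦2, 5↦4, 6↦2]  zeros at y ∈ {1, 2}
  x = 6: [0↦2, 1↦6, 2↦6, 3↦2, 4↦1, 5↦3, 6↦1]  zeros at y ∈ ∅
Collecting zeros: affine points = {(3, 1), (3, 2), (4, 4), (4, 6), (5, 1), (5, 2)}.
Total count |C(F_7)_aff| = 6.


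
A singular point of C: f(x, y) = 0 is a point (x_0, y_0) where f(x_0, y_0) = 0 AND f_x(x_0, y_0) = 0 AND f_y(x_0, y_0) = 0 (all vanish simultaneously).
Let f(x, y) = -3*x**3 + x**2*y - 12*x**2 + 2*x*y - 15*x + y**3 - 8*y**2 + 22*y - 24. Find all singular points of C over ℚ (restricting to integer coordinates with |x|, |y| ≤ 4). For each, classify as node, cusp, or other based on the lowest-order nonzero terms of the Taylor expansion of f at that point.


Singular points: {(-1, 3)}; classification: cusp.

Compute partial derivatives:
  f_x = -9*x**2 + 2*x*y - 24*x + 2*y - 15.
  f_y = x**2 + 2*x + 3*y**2 - 16*y + 22.
Scan x_0 ∈ {−4, ..., 4}. For each x_0, f_y(x_0, y) is a polynomial in y; find its integer roots y ∈ {−4, ..., 4}, then test f_x and f at those candidates.
  x = -4: f_y(-4, y) = 3*y**2 - 16*y + 30; no integer root y with |y| ≤ 4.
  x = -3: f_y(-3, y) = 3*y**2 - 16*y + 25; no integer root y with |y| ≤ 4.
  x = -2: f_y(-2, y) = 3*y**2 - 16*y + 22; no integer root y with |y| ≤ 4.
  x = -1: f_y(-1, y) = 3*y**2 - 16*y + 21; vanishes at y ∈ {3}. (-1, 3): f_x = 0, f = 0 — SINGULAR.
  x = 0: f_y(0, y) = 3*y**2 - 16*y + 22; no integer root y with |y| ≤ 4.
  x = 1: f_y(1, y) = 3*y**2 - 16*y + 25; no integer root y with |y| ≤ 4.
  x = 2: f_y(2, y) = 3*y**2 - 16*y + 30; no integer root y with |y| ≤ 4.
  x = 3: f_y(3, y) = 3*y**2 - 16*y + 37; no integer root y with |y| ≤ 4.
  x = 4: f_y(4, y) = 3*y**2 - 16*y + 46; no integer root y with |y| ≤ 4.
Only singular point on the grid: (-1, 3).
Classify: substitute x = -1 + u, y = 3 + v and expand: f = -3*u**3 + u**2*v + v**3 + v**2.
No constant or linear terms (consistent with a singular point). Quadratic part: v**2. Cubic part: -3*u**3 + u**2*v + v**3.
The quadratic part v**2 is a perfect square, so there is a single (double) tangent line v = 0, i.e. y = 3. Restricting the cubic part to that line (v = 0) leaves -3*u**3 ≠ 0, so f is not divisible by v and the branch is v² ≈ 3*u**3 to lowest order — this is a cusp.
Classification: cusp.


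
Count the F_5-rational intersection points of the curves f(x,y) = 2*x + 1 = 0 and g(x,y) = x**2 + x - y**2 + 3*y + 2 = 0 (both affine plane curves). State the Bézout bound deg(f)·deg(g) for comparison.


Common zeros: {(2, 1), (2, 2)}; count = 2; Bézout bound = 2.

deg(f) = 1, deg(g) = 2, so Bézout bound = 2.
Scan x ∈ F_5. For each x, list the y ∈ F_5 with f(x, y) ≡ 0 and those with g(x, y) ≡ 0 (mod 5); the common zeros in that column are the intersection.
  x = 0: f ≡ 0 at y ∈ ∅; g ≡ 0 at y ∈ ∅; common: ∅.
  x = 1: f ≡ 0 at y ∈ ∅; g ≡ 0 at y ∈ {4}; common: ∅.
  x = 2: f ≡ 0 at y ∈ {0, 1, 2, 3, 4}; g ≡ 0 at y ∈ {1, 2}; common: {1, 2}.
  x = 3: f ≡ 0 at y ∈ ∅; g ≡ 0 at y ∈ {4}; common: ∅.
  x = 4: f ≡ 0 at y ∈ ∅; g ≡ 0 at y ∈ ∅; common: ∅.
Collecting: common zeros = {(2, 1), (2, 2)}, so the count is 2.
Comparison with the Bézout bound: 2 ≤ 2 = deg(f)·deg(g), as expected for curves with no common component (the bound is attained).


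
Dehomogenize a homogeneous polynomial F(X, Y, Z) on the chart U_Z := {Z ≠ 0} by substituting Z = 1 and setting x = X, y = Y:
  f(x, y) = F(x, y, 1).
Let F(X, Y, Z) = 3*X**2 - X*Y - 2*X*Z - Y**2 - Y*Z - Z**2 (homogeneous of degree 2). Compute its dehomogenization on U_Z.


f(x, y) = 3*x**2 - x*y - 2*x - y**2 - y - 1

On U_Z we set Z = 1. Each monomial c·X^i·Y^j·Z^k in F becomes c·x^i·y^j·1^k = c·x^i·y^j.
Substituting Z = 1: F(X, Y, 1) = 3*x**2 - x*y - 2*x - y**2 - y - 1.
Note: deg(f) ≤ deg(F) = 2; strict inequality happens when F is divisible by Z (lost terms).


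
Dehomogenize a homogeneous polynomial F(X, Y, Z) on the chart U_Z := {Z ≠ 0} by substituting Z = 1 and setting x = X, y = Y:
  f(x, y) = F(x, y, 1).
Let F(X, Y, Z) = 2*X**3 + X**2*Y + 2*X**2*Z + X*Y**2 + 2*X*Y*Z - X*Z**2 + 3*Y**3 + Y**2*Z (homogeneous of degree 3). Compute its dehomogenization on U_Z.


f(x, y) = 2*x**3 + x**2*y + 2*x**2 + x*y**2 + 2*x*y - x + 3*y**3 + y**2

On U_Z we set Z = 1. Each monomial c·X^i·Y^j·Z^k in F becomes c·x^i·y^j·1^k = c·x^i·y^j.
Substituting Z = 1: F(X, Y, 1) = 2*x**3 + x**2*y + 2*x**2 + x*y**2 + 2*x*y - x + 3*y**3 + y**2.
Note: deg(f) ≤ deg(F) = 3; strict inequality happens when F is divisible by Z (lost terms).


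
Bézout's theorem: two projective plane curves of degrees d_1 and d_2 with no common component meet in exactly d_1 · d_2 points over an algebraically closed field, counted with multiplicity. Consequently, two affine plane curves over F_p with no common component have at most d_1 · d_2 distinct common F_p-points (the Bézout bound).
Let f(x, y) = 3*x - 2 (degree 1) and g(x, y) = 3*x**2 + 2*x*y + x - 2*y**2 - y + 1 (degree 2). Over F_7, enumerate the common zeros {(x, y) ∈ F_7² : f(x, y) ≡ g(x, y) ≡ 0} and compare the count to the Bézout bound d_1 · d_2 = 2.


Common zeros: {(3, 3)}; count = 1; Bézout bound = 2.

deg(f) = 1, deg(g) = 2, so Bézout bound = 2.
Scan x ∈ F_7. For each x, list the y ∈ F_7 with f(x, y) ≡ 0 and those with g(x, y) ≡ 0 (mod 7); the common zeros in that column are the intersection.
  x = 0: f ≡ 0 at y ∈ ∅; g ≡ 0 at y ∈ {4, 6}; common: ∅.
  x = 1: f ≡ 0 at y ∈ ∅; g ≡ 0 at y ∈ ∅; common: ∅.
  x = 2: f ≡ 0 at y ∈ ∅; g ≡ 0 at y ∈ ∅; common: ∅.
  x = 3: f ≡ 0 at y ∈ {0, 1, 2, 3, 4, 5, 6}; g ≡ 0 at y ∈ {3}; common: {3}.
  x = 4: f ≡ 0 at y ∈ ∅; g ≡ 0 at y ∈ {3, 4}; common: ∅.
  x = 5: f ≡ 0 at y ∈ ∅; g ≡ 0 at y ∈ {2, 6}; common: ∅.
  x = 6: f ≡ 0 at y ∈ ∅; g ≡ 0 at y ∈ ∅; common: ∅.
Collecting: common zeros = {(3, 3)}, so the count is 1.
Comparison with the Bézout bound: 1 ≤ 2 = deg(f)·deg(g), as expected for curves with no common component (the affine F_7-count falls short of the bound because intersections may lie at infinity, over extension fields, or carry multiplicity).


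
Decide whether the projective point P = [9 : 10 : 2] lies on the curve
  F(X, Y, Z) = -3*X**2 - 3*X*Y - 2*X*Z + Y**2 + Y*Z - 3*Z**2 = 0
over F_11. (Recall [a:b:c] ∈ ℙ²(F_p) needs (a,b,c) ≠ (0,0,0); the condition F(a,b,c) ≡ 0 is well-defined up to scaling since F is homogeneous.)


F(9,10,2) ≡ 10 (mod 11); P is NOT on the curve.

Evaluate F(9, 10, 2) term-by-term (mod 11).
  -3*X**2 ↦ -3·81·1·1 = -243
  -3*X*Y ↦ -3·9·10·1 = -270
  -2*X*Z ↦ -2·9·1·2 = -36
  Y**2 ↦ 1·1·100·1 = 100
  Y*Z ↦ 1·1·10·2 = 20
  -3*Z**2 ↦ -3·1·1·4 = -12
Sum: F(9, 10, 2) = (-243) + (-270) + (-36) + (100) + (20) + (-12) = -441.
Reducing mod 11: -441 ≡ 10 (mod 11).
Since F(a, b, c) ≡ 10 ≠ 0 (mod 11), P does NOT lie on the curve.


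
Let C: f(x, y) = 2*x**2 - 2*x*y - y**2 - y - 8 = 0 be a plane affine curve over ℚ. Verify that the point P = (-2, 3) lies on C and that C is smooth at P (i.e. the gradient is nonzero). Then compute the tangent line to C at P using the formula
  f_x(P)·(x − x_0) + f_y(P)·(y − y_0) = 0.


Tangent line at P: -14*x - 3*y - 19 = 0.

Step 1: f(-2, 3) = 0, so P lies on C.
Step 2: partial derivatives
  f_x(x, y) = 4*x - 2*y, f_y(x, y) = -2*x - 2*y - 1.
  f_x(P) = -14, f_y(P) = -3 (gradient nonzero, so P is smooth).
Step 3: tangent line at P: -14·(x − -2) + -3·(y − 3) = 0.
Expanding: -14*x - 3*y - 19 = 0.


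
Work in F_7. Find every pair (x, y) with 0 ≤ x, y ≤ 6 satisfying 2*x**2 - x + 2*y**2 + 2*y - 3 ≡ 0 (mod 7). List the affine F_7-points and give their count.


Affine F_7-points: {(0, 3), (2, 1), (2, 5), (4, 3), (5, 0), (5, 6), (6, 0), (6, 6)}; count = 8.

For each of the 49 pairs (x, y) ∈ F_7², evaluate f(x, y) mod 7. Record the zeros.
  x = 0: [0↦4, 1↦1, 2↦2, 3↦0, 4↦2, 5↦1, 6↦4]  zeros at y ∈ {3}
  x = 1: [0↦5, 1↦2, 2↦3, 3↦1, 4↦3, 5↦2, 6↦5]  zeros at y ∈ ∅
  x = 2: [0↦3, 1↦0, 2↦1, 3↦6, 4↦1, 5↦0, 6↦3]  zeros at y ∈ {1, 5}
  x = 3: [0↦5, 1↦2, 2↦3, 3↦1, 4↦3, 5↦2, 6↦5]  zeros at y ∈ ∅
  x = 4: [0↦4, 1↦1, 2↦2, 3↦0, 4↦2, 5↦1, 6↦4]  zeros at y ∈ {3}
  x = 5: [0↦0, 1↦4, 2↦5, 3↦3, 4↦5, 5↦4, 6↦0]  zeros at y ∈ {0, 6}
  x = 6: [0↦0, 1↦4, 2↦5, 3↦3, 4↦5, 5↦4, 6↦0]  zeros at y ∈ {0, 6}
Collecting zeros: affine points = {(0, 3), (2, 1), (2, 5), (4, 3), (5, 0), (5, 6), (6, 0), (6, 6)}.
Total count |C(F_7)_aff| = 8.


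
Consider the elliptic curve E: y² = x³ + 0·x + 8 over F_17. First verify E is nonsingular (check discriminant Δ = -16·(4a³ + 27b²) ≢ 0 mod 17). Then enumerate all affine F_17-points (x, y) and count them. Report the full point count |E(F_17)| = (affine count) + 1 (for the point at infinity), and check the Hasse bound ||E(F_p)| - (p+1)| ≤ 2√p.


Affine points = {(0, 5), (0, 12), (1, 3), (1, 14), (2, 4), (2, 13), (3, 1), (3, 16), (4, 2), (4, 15), (11, 8), (11, 9), (12, 6), (12, 11), (14, 7), (14, 10), (15, 0)}; affine count = 17; |E(F_17)| = 18.

Discriminant check: Δ ∝ 4a³ + 27b² = 4·0³ + 27·8² = 4·0 + 27·64 ≡ 11 (mod 17). Nonzero ⇒ E is nonsingular.
For each x ∈ F_17, compute rhs = x³ + 0·x + 8 mod 17, then count y ∈ F_17 with y² ≡ rhs.
  x = 0: rhs = 8, matching y values: 5, 12 (2 points).
  x = 1: rhs = 9, matching y values: 3, 14 (2 points).
  x = 2: rhs = 16, matching y values: 4, 13 (2 points).
  x = 3: rhs = 1, matching y values: 1, 16 (2 points).
  x = 4: rhs = 4, matching y values: 2, 15 (2 points).
  x = 5: rhs = 14, matching y values: none (0 points).
  x = 6: rhs = 3, matching y values: none (0 points).
  x = 7: rhs = 11, matching y values: none (0 points).
  x = 8: rhs = 10, matching y values: none (0 points).
  x = 9: rhs = 6, matching y values: none (0 points).
  x = 10: rhs = 5, matching y values: none (0 points).
  x = 11: rhs = 13, matching y values: 8, 9 (2 points).
  x = 12: rhs = 2, matching y values: 6, 11 (2 points).
  x = 13: rhs = 12, matching y values: none (0 points).
  x = 14: rhs = 15, matching y values: 7, 10 (2 points).
  x = 15: rhs = 0, matching y values: 0 (1 points).
  x = 16: rhs = 7, matching y values: none (0 points).
Total affine count: 17.
Full point count |E(F_17)| = 17 + 1 = 18.
Hasse bound: |18 − (17+1)| = |0| = 0 ≤ 2√17 ≈ 8.2462 ✓.


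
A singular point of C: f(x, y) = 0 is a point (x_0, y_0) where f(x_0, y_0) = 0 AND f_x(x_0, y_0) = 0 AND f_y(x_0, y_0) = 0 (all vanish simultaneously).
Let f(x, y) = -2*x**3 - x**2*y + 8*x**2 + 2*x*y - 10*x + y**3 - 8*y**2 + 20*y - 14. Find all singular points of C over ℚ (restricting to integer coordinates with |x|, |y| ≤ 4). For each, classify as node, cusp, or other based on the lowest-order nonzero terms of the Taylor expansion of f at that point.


Singular points: {(1, 3)}; classification: node.

Compute partial derivatives:
  f_x = -6*x**2 - 2*x*y + 16*x + 2*y - 10.
  f_y = -x**2 + 2*x + 3*y**2 - 16*y + 20.
Scan x_0 ∈ {−4, ..., 4}. For each x_0, f_y(x_0, y) is a polynomial in y; find its integer roots y ∈ {−4, ..., 4}, then test f_x and f at those candidates.
  x = -4: f_y(-4, y) = 3*y**2 - 16*y - 4; no integer root y with |y| ≤ 4.
  x = -3: f_y(-3, y) = 3*y**2 - 16*y + 5; no integer root y with |y| ≤ 4.
  x = -2: f_y(-2, y) = 3*y**2 - 16*y + 12; no integer root y with |y| ≤ 4.
  x = -1: f_y(-1, y) = 3*y**2 - 16*y + 17; no integer root y with |y| ≤ 4.
  x = 0: f_y(0, y) = 3*y**2 - 16*y + 20; vanishes at y ∈ {2}. (0, 2): f_x = -6 ≠ 0.
  x = 1: f_y(1, y) = 3*y**2 - 16*y + 21; vanishes at y ∈ {3}. (1, 3): f_x = 0, f = 0 — SINGULAR.
  x = 2: f_y(2, y) = 3*y**2 - 16*y + 20; vanishes at y ∈ {2}. (2, 2): f_x = -6 ≠ 0.
  x = 3: f_y(3, y) = 3*y**2 - 16*y + 17; no integer root y with |y| ≤ 4.
  x = 4: f_y(4, y) = 3*y**2 - 16*y + 12; no integer root y with |y| ≤ 4.
Only singular point on the grid: (1, 3).
Classify: substitute x = 1 + u, y = 3 + v and expand: f = -2*u**3 - u**2*v - u**2 + v**3 + v**2.
No constant or linear terms (consistent with a singular point). Quadratic part: -u**2 + v**2. Cubic part: -2*u**3 - u**2*v + v**3.
The quadratic part v**2 - u**2 = (v − u)(v + u) splits into two distinct linear factors, so there are two distinct tangent lines y − 3 = ±(x − 1) — this is a node (ordinary double point).
Classification: node.


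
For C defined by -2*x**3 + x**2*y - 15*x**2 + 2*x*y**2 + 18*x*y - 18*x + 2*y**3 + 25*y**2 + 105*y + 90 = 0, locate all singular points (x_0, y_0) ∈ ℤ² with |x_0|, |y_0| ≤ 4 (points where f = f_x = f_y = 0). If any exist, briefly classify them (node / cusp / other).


Singular points: {(-3, -3)}; classification: cusp.

Compute partial derivatives:
  f_x = -6*x**2 + 2*x*y - 30*x + 2*y**2 + 18*y - 18.
  f_y = x**2 + 4*x*y + 18*x + 6*y**2 + 50*y + 105.
Scan x_0 ∈ {−4, ..., 4}. For each x_0, f_y(x_0, y) is a polynomial in y; find its integer roots y ∈ {−4, ..., 4}, then test f_x and f at those candidates.
  x = -4: f_y(-4, y) = 6*y**2 + 34*y + 49; no integer root y with |y| ≤ 4.
  x = -3: f_y(-3, y) = 6*y**2 + 38*y + 60; vanishes at y ∈ {-3}. (-3, -3): f_x = 0, f = 0 — SINGULAR.
  x = -2: f_y(-2, y) = 6*y**2 + 42*y + 73; no integer root y with |y| ≤ 4.
  x = -1: f_y(-1, y) = 6*y**2 + 46*y + 88; vanishes at y ∈ {-4}. (-1, -4): f_x = -26 ≠ 0.
  x = 0: f_y(0, y) = 6*y**2 + 50*y + 105; no integer root y with |y| ≤ 4.
  x = 1: f_y(1, y) = 6*y**2 + 54*y + 124; no integer root y with |y| ≤ 4.
  x = 2: f_y(2, y) = 6*y**2 + 58*y + 145; no integer root y with |y| ≤ 4.
  x = 3: f_y(3, y) = 6*y**2 + 62*y + 168; no integer root y with |y| ≤ 4.
  x = 4: f_y(4, y) = 6*y**2 + 66*y + 193; no integer root y with |y| ≤ 4.
Only singular point on the grid: (-3, -3).
Classify: substitute x = -3 + u, y = -3 + v and expand: f = -2*u**3 + u**2*v + 2*u*v**2 + 2*v**3 + v**2.
No constant or linear terms (consistent with a singular point). Quadratic part: v**2. Cubic part: -2*u**3 + u**2*v + 2*u*v**2 + 2*v**3.
The quadratic part v**2 is a perfect square, so there is a single (double) tangent line v = 0, i.e. y = -3. Restricting the cubic part to that line (v = 0) leaves -2*u**3 ≠ 0, so f is not divisible by v and the branch is v² ≈ 2*u**3 to lowest order — this is a cusp.
Classification: cusp.


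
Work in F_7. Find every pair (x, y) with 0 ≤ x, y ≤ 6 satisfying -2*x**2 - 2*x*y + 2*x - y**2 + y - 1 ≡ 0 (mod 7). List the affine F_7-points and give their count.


Affine F_7-points: {(0, 3), (0, 5), (1, 2), (1, 4), (3, 4), (3, 5), (5, 2), (5, 3)}; count = 8.

For each of the 49 pairs (x, y) ∈ F_7², evaluate f(x, y) mod 7. Record the zeros.
  x = 0: [0↦6, 1↦6, 2↦4, 3↦0, 4↦1, 5↦0, 6↦4]  zeros at y ∈ {3, 5}
  x = 1: [0↦6, 1↦4, 2↦0, 3↦1, 4↦0, 5↦4, 6↦6]  zeros at y ∈ {2, 4}
  x = 2: [0↦2, 1↦5, 2↦6, 3↦5, 4↦2, 5↦4, 6↦4]  zeros at y ∈ ∅
  x = 3: [0↦1, 1↦2, 2↦1, 3↦5, 4↦0, 5↦0, 6↦5]  zeros at y ∈ {4, 5}
  x = 4: [0↦3, 1↦2, 2↦6, 3↦1, 4↦1, 5↦6, 6↦2]  zeros at y ∈ ∅
  x = 5: [0↦1, 1↦5, 2↦0, 3↦0, 4↦5, 5↦1, 6↦2]  zeros at y ∈ {2, 3}
  x = 6: [0↦2, 1↦4, 2↦4, 3↦2, 4↦5, 5↦6, 6↦5]  zeros at y ∈ ∅
Collecting zeros: affine points = {(0, 3), (0, 5), (1, 2), (1, 4), (3, 4), (3, 5), (5, 2), (5, 3)}.
Total count |C(F_7)_aff| = 8.


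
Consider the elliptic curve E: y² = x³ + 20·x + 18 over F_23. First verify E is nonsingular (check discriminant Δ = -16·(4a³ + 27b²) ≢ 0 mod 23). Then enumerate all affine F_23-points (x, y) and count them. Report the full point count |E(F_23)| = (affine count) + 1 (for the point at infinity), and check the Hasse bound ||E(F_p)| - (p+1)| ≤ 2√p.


Affine points = {(0, 8), (0, 15), (1, 4), (1, 19), (3, 6), (3, 17), (4, 1), (4, 22), (5, 6), (5, 17), (6, 3), (6, 20), (7, 8), (7, 15), (8, 0), (12, 10), (12, 13), (14, 11), (14, 12), (15, 6), (15, 17), (16, 8), (16, 15), (17, 2), (17, 21), (18, 0), (19, 9), (19, 14), (20, 0), (21, 4), (21, 19)}; affine count = 31; |E(F_23)| = 32.

Discriminant check: Δ ∝ 4a³ + 27b² = 4·20³ + 27·18² = 4·8000 + 27·324 ≡ 15 (mod 23). Nonzero ⇒ E is nonsingular.
For each x ∈ F_23, compute rhs = x³ + 20·x + 18 mod 23, then count y ∈ F_23 with y² ≡ rhs.
  x = 0: rhs = 18, matching y values: 8, 15 (2 points).
  x = 1: rhs = 16, matching y values: 4, 19 (2 points).
  x = 2: rhs = 20, matching y values: none (0 points).
  x = 3: rhs = 13, matching y values: 6, 17 (2 points).
  x = 4: rhs = 1, matching y values: 1, 22 (2 points).
  x = 5: rhs = 13, matching y values: 6, 17 (2 points).
  x = 6: rhs = 9, matching y values: 3, 20 (2 points).
  x = 7: rhs = 18, matching y values: 8, 15 (2 points).
  x = 8: rhs = 0, matching y values: 0 (1 points).
  x = 9: rhs = 7, matching y values: none (0 points).
  x = 10: rhs = 22, matching y values: none (0 points).
  x = 11: rhs = 5, matching y values: none (0 points).
  x = 12: rhs = 8, matching y values: 10, 13 (2 points).
  x = 13: rhs = 14, matching y values: none (0 points).
  x = 14: rhs = 6, matching y values: 11, 12 (2 points).
  x = 15: rhs = 13, matching y values: 6, 17 (2 points).
  x = 16: rhs = 18, matching y values: 8, 15 (2 points).
  x = 17: rhs = 4, matching y values: 2, 21 (2 points).
  x = 18: rhs = 0, matching y values: 0 (1 points).
  x = 19: rhs = 12, matching y values: 9, 14 (2 points).
  x = 20: rhs = 0, matching y values: 0 (1 points).
  x = 21: rhs = 16, matching y values: 4, 19 (2 points).
  x = 22: rhs = 20, matching y values: none (0 points).
Total affine count: 31.
Full point count |E(F_23)| = 31 + 1 = 32.
Hasse bound: |32 − (23+1)| = |8| = 8 ≤ 2√23 ≈ 9.5917 ✓.


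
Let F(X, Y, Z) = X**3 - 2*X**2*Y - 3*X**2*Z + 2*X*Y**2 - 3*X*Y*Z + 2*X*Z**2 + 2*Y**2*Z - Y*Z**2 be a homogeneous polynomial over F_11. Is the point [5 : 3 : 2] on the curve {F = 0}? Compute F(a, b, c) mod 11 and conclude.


F(5,3,2) ≡ 10 (mod 11); P is NOT on the curve.

Evaluate F(5, 3, 2) term-by-term (mod 11).
  X**3 ↦ 1·125·1·1 = 125
  -2*X**2*Y ↦ -2·25·3·1 = -150
  -3*X**2*Z ↦ -3·25·1·2 = -150
  2*X*Y**2 ↦ 2·5·9·1 = 90
  -3*X*Y*Z ↦ -3·5·3·2 = -90
  2*X*Z**2 ↦ 2·5·1·4 = 40
  2*Y**2*Z ↦ 2·1·9·2 = 36
  -Y*Z**2 ↦ -1·1·3·4 = -12
Sum: F(5, 3, 2) = (125) + (-150) + (-150) + (90) + (-90) + (40) + (36) + (-12) = -111.
Reducing mod 11: -111 ≡ 10 (mod 11).
Since F(a, b, c) ≡ 10 ≠ 0 (mod 11), P does NOT lie on the curve.


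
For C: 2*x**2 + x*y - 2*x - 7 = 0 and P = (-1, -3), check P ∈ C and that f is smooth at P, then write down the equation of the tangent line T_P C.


Tangent line at P: -9*x - y - 12 = 0.

Step 1: f(-1, -3) = 0, so P lies on C.
Step 2: partial derivatives
  f_x(x, y) = 4*x + y - 2, f_y(x, y) = x.
  f_x(P) = -9, f_y(P) = -1 (gradient nonzero, so P is smooth).
Step 3: tangent line at P: -9·(x − -1) + -1·(y − -3) = 0.
Expanding: -9*x - y - 12 = 0.


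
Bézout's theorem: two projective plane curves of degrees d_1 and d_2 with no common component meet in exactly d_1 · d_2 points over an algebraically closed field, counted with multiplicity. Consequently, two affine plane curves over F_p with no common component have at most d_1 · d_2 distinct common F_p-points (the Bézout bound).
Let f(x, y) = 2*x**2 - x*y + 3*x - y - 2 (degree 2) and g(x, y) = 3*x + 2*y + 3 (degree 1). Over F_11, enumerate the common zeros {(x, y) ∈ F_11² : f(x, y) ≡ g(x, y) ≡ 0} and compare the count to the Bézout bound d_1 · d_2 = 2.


Common zeros: ∅; count = 0; Bézout bound = 2.

deg(f) = 2, deg(g) = 1, so Bézout bound = 2.
Scan x ∈ F_11. For each x, list the y ∈ F_11 with f(x, y) ≡ 0 and those with g(x, y) ≡ 0 (mod 11); the common zeros in that column are the intersection.
  x = 0: f ≡ 0 at y ∈ {9}; g ≡ 0 at y ∈ {4}; common: ∅.
  x = 1: f ≡ 0 at y ∈ {7}; g ≡ 0 at y ∈ {8}; common: ∅.
  x = 2: f ≡ 0 at y ∈ {4}; g ≡ 0 at y ∈ {1}; common: ∅.
  x = 3: f ≡ 0 at y ∈ {9}; g ≡ 0 at y ∈ {5}; common: ∅.
  x = 4: f ≡ 0 at y ∈ {4}; g ≡ 0 at y ∈ {9}; common: ∅.
  x = 5: f ≡ 0 at y ∈ {5}; g ≡ 0 at y ∈ {2}; common: ∅.
  x = 6: f ≡ 0 at y ∈ {0}; g ≡ 0 at y ∈ {6}; common: ∅.
  x = 7: f ≡ 0 at y ∈ {5}; g ≡ 0 at y ∈ {10}; common: ∅.
  x = 8: f ≡ 0 at y ∈ {2}; g ≡ 0 at y ∈ {3}; common: ∅.
  x = 9: f ≡ 0 at y ∈ {0}; g ≡ 0 at y ∈ {7}; common: ∅.
  x = 10: f ≡ 0 at y ∈ ∅; g ≡ 0 at y ∈ {0}; common: ∅.
Collecting: common zeros = ∅, so the count is 0.
Comparison with the Bézout bound: 0 ≤ 2 = deg(f)·deg(g), as expected for curves with no common component (the affine F_11-count falls short of the bound because intersections may lie at infinity, over extension fields, or carry multiplicity).


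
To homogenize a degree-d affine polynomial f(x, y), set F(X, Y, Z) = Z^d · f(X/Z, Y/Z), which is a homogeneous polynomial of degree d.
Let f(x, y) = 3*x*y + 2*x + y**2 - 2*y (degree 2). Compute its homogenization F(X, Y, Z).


F(X, Y, Z) = 3*X*Y + 2*X*Z + Y**2 - 2*Y*Z

deg(f) = 2.
Substitute x = X/Z, y = Y/Z into f, then multiply by Z^2.
  monomial 3·x^1·y^1 ↦ 3·X^1·Y^1·Z^0.
  monomial 2·x^1·y^0 ↦ 2·X^1·Y^0·Z^1.
  monomial 1·x^0·y^2 ↦ 1·X^0·Y^2·Z^0.
  monomial -2·x^0·y^1 ↦ -2·X^0·Y^1·Z^1.
Collecting: F(X, Y, Z) = 3*X*Y + 2*X*Z + Y**2 - 2*Y*Z.


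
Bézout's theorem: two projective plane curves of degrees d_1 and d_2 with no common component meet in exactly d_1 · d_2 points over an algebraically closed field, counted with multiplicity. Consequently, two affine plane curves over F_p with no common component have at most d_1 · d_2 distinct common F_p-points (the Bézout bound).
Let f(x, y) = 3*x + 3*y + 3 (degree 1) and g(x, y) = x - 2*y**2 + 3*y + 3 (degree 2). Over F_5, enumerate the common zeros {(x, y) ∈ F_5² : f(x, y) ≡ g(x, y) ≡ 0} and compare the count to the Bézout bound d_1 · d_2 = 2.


Common zeros: {(1, 3)}; count = 1; Bézout bound = 2.

deg(f) = 1, deg(g) = 2, so Bézout bound = 2.
Scan x ∈ F_5. For each x, list the y ∈ F_5 with f(x, y) ≡ 0 and those with g(x, y) ≡ 0 (mod 5); the common zeros in that column are the intersection.
  x = 0: f ≡ 0 at y ∈ {4}; g ≡ 0 at y ∈ ∅; common: ∅.
  x = 1: f ≡ 0 at y ∈ {3}; g ≡ 0 at y ∈ {1, 3}; common: {3}.
  x = 2: f ≡ 0 at y ∈ {2}; g ≡ 0 at y ∈ {0, 4}; common: ∅.
  x = 3: f ≡ 0 at y ∈ {1}; g ≡ 0 at y ∈ ∅; common: ∅.
  x = 4: f ≡ 0 at y ∈ {0}; g ≡ 0 at y ∈ {2}; common: ∅.
Collecting: common zeros = {(1, 3)}, so the count is 1.
Comparison with the Bézout bound: 1 ≤ 2 = deg(f)·deg(g), as expected for curves with no common component (the affine F_5-count falls short of the bound because intersections may lie at infinity, over extension fields, or carry multiplicity).


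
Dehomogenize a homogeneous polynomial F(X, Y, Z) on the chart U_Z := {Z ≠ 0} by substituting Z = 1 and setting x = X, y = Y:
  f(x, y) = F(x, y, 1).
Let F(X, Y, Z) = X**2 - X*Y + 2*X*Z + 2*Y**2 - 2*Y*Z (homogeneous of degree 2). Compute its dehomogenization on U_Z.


f(x, y) = x**2 - x*y + 2*x + 2*y**2 - 2*y

On U_Z we set Z = 1. Each monomial c·X^i·Y^j·Z^k in F becomes c·x^i·y^j·1^k = c·x^i·y^j.
Substituting Z = 1: F(X, Y, 1) = x**2 - x*y + 2*x + 2*y**2 - 2*y.
Note: deg(f) ≤ deg(F) = 2; strict inequality happens when F is divisible by Z (lost terms).


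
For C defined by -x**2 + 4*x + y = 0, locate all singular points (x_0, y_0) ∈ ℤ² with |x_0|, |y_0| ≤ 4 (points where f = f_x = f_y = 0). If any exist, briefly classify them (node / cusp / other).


No singular points in the scanned grid; C is smooth there.

Compute partial derivatives:
  f_x = 4 - 2*x.
  f_y = 1.
f_y = 1 is a nonzero constant, so f_y never vanishes: no point (x, y) can satisfy f = f_x = f_y = 0. In particular no (x, y) ∈ {−4, ..., 4}² is singular; the curve is smooth.


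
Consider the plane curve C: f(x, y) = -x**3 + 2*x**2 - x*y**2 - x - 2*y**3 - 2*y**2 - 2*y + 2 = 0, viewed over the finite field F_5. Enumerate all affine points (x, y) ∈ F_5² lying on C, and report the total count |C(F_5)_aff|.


Affine F_5-points: {(1, 1), (1, 2), (1, 3), (2, 0), (2, 4), (3, 0), (3, 2), (3, 3)}; count = 8.

For each of the 25 pairs (x, y) ∈ F_5², evaluate f(x, y) mod 5. Record the zeros.
  x = 0: [0↦2, 1↦1, 2↦4, 3↦4, 4↦4]  zeros at y ∈ ∅
  x = 1: [0↦2, 1↦0, 2↦0, 3↦0, 4↦3]  zeros at y ∈ {1, 2, 3}
  x = 2: [0↦0, 1↦2, 2↦4, 3↦4, 4↦0]  zeros at y ∈ {0, 4}
  x = 3: [0↦0, 1↦1, 2↦0, 3↦0, 4↦4]  zeros at y ∈ {0, 2, 3}
  x = 4: [0↦1, 1↦1, 2↦2, 3↦2, 4↦4]  zeros at y ∈ ∅
Collecting zeros: affine points = {(1, 1), (1, 2), (1, 3), (2, 0), (2, 4), (3, 0), (3, 2), (3, 3)}.
Total count |C(F_5)_aff| = 8.


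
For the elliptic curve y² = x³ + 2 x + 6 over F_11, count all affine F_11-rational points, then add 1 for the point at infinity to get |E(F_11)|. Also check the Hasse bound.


Affine points = {(1, 3), (1, 8), (4, 1), (4, 10), (5, 3), (5, 8), (6, 5), (6, 6), (7, 0), (9, 4), (9, 7), (10, 5), (10, 6)}; affine count = 13; |E(F_11)| = 14.

Discriminant check: Δ ∝ 4a³ + 27b² = 4·2³ + 27·6² = 4·8 + 27·36 ≡ 3 (mod 11). Nonzero ⇒ E is nonsingular.
For each x ∈ F_11, compute rhs = x³ + 2·x + 6 mod 11, then count y ∈ F_11 with y² ≡ rhs.
  x = 0: rhs = 6, matching y values: none (0 points).
  x = 1: rhs = 9, matching y values: 3, 8 (2 points).
  x = 2: rhs = 7, matching y values: none (0 points).
  x = 3: rhs = 6, matching y values: none (0 points).
  x = 4: rhs = 1, matching y values: 1, 10 (2 points).
  x = 5: rhs = 9, matching y values: 3, 8 (2 points).
  x = 6: rhs = 3, matching y values: 5, 6 (2 points).
  x = 7: rhs = 0, matching y values: 0 (1 points).
  x = 8: rhs = 6, matching y values: none (0 points).
  x = 9: rhs = 5, matching y values: 4, 7 (2 points).
  x = 10: rhs = 3, matching y values: 5, 6 (2 points).
Total affine count: 13.
Full point count |E(F_11)| = 13 + 1 = 14.
Hasse bound: |14 − (11+1)| = |2| = 2 ≤ 2√11 ≈ 6.6332 ✓.
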